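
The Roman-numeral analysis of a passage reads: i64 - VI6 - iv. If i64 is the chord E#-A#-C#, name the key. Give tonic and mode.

i64 is given as E#-A#-C# — a minor triad with root A#.
If A# is scale degree 1 and the mode makes that degree carry a minor triad, the tonic is A# and the mode is minor.

A# minor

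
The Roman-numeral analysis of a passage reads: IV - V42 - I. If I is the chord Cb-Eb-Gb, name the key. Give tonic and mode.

The chord Cb is a major triad rooted on Cb; its label is I.
If Cb is scale degree 1 and the mode makes that degree carry a major triad, the tonic is Cb and the mode is major.

Cb major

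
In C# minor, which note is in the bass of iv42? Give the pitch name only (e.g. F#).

E

iv in C# minor has root F#; the chord is F#-A-C#-E.
The figure 42 means third inversion — the seventh is in the bass.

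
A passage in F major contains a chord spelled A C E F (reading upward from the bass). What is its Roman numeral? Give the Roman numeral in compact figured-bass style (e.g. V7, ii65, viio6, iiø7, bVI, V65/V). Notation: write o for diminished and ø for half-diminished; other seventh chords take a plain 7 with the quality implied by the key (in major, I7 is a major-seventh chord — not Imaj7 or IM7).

The pitches F-A-C-E form a major seventh chord rooted on F.
F is scale degree 1 in F major, and a major seventh chord on that degree is written I7.
With A in the bass the chord is in first inversion, so the figured bass is 65.

I65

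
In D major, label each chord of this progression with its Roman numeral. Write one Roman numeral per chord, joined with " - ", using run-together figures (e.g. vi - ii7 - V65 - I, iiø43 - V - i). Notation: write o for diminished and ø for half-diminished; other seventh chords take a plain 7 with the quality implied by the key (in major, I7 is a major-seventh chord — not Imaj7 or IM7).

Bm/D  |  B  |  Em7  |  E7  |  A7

Bm/D: root B is the submediant; minor triad there is vi6.
B is the secondary dominant of ii (major triad on B): V/ii.
Em7: minor seventh chord on E = scale degree 2 → ii7.
E7 is the secondary dominant of V (dominant seventh chord on E): V7/V.
A7 has root A, degree 5 in D major, so V7.

vi6 - V/ii - ii7 - V7/V - V7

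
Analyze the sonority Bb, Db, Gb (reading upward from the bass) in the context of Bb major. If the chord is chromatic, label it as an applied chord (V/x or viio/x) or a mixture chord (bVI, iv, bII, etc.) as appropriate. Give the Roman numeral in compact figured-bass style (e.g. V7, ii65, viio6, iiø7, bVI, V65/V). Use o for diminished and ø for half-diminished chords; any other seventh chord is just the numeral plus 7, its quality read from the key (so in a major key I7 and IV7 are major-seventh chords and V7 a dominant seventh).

The pitches Gb-Bb-Db form a major triad rooted on Gb.
Gb is the lowered sixth degree of Bb major (diatonic 6 would be G). This is a major triad on the lowered sixth degree, borrowed from the parallel minor.
With Bb in the bass the chord is in first inversion, so the figured bass is 6.

bVI6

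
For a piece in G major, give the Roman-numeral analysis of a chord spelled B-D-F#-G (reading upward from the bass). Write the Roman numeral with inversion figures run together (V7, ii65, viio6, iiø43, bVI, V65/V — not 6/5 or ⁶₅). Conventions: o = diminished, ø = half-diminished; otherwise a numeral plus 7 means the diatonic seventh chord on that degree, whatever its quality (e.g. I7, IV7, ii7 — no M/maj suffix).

Stacked in thirds the chord is G-B-D-F#: a major seventh chord on G.
In G major, G is the tonic; the diatonic major seventh chord there is I7.
With B in the bass the chord is in first inversion, so the figured bass is 65.

I65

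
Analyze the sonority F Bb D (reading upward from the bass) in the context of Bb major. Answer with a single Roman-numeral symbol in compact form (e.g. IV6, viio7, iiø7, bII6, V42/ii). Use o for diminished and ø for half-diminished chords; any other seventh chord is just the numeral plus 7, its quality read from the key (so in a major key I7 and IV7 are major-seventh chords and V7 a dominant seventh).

The pitches Bb-D-F form a major triad rooted on Bb.
In Bb major, Bb is the tonic; the diatonic major triad there is I.
With F in the bass the chord is in second inversion, so the figured bass is 64.

I64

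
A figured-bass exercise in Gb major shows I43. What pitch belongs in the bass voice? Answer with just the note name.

Db

I in Gb major has root Gb; the chord is Gb-Bb-Db-F.
The figure 43 means second inversion — the fifth is in the bass.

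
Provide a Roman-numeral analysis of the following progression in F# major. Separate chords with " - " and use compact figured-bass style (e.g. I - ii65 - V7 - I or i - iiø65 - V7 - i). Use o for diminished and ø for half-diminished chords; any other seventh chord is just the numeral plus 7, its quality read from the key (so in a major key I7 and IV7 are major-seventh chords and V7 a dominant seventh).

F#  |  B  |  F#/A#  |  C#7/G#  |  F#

I - IV - I6 - V43 - I

F#: root F# is the tonic; major triad there is I.
B: major triad on B = scale degree 4 → IV.
F#/A#: root F# is the tonic; major triad there is I6.
C#7/G# has root C#, degree 5 in F# major, so V43.
F# has root F#, degree 1 in F# major, so I.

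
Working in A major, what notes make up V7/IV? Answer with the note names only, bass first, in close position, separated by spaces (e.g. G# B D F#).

V7/IV is a secondary dominant — the dominant seventh of IV. IV in A major is D, so the applied chord's root is A, a perfect fifth above.
Building a dominant seventh chord on A gives A-C#-E-G.

A C# E G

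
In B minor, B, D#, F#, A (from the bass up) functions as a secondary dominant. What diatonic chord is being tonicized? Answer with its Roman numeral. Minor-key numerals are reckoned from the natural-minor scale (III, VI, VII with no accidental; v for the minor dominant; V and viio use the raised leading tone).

The chord is a dominant seventh chord on B.
A dominant resolves down a perfect fifth: B → E. In B minor, E is scale degree 4, i.e. iv.

iv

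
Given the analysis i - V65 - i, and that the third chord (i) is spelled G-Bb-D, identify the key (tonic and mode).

The anchor chord is a minor triad on G, labeled i.
If G is scale degree 1 and the mode makes that degree carry a minor triad, the tonic is G and the mode is minor.

G minor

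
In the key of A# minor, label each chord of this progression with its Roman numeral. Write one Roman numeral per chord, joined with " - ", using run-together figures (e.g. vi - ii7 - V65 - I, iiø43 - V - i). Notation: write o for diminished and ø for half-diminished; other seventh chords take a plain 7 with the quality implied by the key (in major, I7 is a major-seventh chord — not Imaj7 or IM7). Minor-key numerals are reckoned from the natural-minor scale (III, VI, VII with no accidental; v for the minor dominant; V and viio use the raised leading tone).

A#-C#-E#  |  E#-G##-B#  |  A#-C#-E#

i - V - i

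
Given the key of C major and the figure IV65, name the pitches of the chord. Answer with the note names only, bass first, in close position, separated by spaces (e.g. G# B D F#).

In C major, the subdominant is F, and the diatonic chord built there is a major seventh chord.
That chord is spelled F-A-C-E.
The figured bass 65 indicates first inversion, placing the third (A) in the bass: A-C-E-F.

A C E F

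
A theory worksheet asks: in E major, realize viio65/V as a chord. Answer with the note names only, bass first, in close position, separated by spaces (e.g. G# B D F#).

The slash marks an applied leading-tone chord: viio of V. In E major, V is B, so the leading tone to it is A#, a half step below.
Building a fully diminished seventh chord on A# gives A#-C#-E-G.
With the 65 figure the chord is in first inversion; from the bass C# upward in close position it reads C#-E-G-A#.

C# E G A#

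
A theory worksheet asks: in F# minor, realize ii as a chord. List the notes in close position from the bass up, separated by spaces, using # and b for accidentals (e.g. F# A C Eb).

G# B D#

ii is the minor supertonic, borrowed from the parallel major (the Dorian ii). In F# minor that root is G#.
So the chord is G#-B-D#, a minor triad.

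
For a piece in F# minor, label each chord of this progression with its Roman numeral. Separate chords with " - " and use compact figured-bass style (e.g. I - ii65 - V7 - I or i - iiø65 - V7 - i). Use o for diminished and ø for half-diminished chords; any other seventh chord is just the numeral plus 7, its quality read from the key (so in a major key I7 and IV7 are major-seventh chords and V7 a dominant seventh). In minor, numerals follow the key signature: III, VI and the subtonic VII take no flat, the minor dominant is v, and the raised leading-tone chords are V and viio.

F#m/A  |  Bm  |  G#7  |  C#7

F#m/A has root F#, degree 1 in F# minor, so i6.
Bm: minor triad on B = scale degree 4 → iv.
G#7 is the secondary dominant of V (dominant seventh chord on G#): V7/V.
C#7 has root C#, degree 5 in F# minor, so V7.

i6 - iv - V7/V - V7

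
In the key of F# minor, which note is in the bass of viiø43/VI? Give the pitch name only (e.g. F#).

The applied chord viiø43/VI is rooted on C#: C#-E-G-B.
The figure 43 means second inversion — the fifth is in the bass.

G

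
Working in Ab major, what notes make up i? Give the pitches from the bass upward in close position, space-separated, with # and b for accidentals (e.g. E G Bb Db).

Ab Cb Eb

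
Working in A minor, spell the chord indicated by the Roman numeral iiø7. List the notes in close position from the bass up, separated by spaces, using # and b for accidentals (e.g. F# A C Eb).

The numeral's case and figure indicate a half-diminished seventh chord. In A minor its root, the second degree, is B.
Stacking thirds from B gives B-D-F-A.

B D F A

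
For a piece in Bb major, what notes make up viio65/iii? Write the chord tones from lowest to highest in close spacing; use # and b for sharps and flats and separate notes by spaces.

The slash marks an applied leading-tone chord: viio of iii. In Bb major, iii is D, so the leading tone to it is C#, a half step below.
Building a fully diminished seventh chord on C# gives C#-E-G-Bb.
With the 65 figure the chord is in first inversion; from the bass E upward in close position it reads E-G-Bb-C#.

E G Bb C#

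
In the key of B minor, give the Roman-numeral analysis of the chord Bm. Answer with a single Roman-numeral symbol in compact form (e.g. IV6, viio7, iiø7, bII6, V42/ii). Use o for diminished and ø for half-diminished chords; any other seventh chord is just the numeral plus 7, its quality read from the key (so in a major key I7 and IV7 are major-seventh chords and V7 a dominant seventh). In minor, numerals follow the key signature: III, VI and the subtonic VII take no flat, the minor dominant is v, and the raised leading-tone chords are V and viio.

Stacked in thirds the chord is B-D-F#: a minor triad on B.
B is scale degree 1 in B minor, and a minor triad on that degree is written i.

i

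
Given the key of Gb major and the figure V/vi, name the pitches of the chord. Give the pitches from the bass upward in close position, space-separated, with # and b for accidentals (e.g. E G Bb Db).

Bb D F

V/vi is a secondary dominant — the dominant triad of vi. vi in Gb major is Eb, so the applied chord's root is Bb, a perfect fifth above.
Building a major triad on Bb gives Bb-D-F.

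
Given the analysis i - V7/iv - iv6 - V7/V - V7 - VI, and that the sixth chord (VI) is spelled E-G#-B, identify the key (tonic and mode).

G# minor

The anchor chord is a major triad on E, labeled VI.
If E is scale degree 6 and the mode makes that degree carry a major triad, the tonic is G# and the mode is minor.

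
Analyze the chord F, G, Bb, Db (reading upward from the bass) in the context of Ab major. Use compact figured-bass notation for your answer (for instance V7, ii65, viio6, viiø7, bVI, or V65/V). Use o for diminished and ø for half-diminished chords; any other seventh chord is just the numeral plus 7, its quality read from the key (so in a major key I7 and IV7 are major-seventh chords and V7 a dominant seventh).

Stacked in thirds the chord is G-Bb-Db-F: a half-diminished seventh chord on G.
G is scale degree 7 in Ab major, and a half-diminished seventh chord on that degree is written viiø7.
With F in the bass the chord is in third inversion, so the figured bass is 42.

viiø42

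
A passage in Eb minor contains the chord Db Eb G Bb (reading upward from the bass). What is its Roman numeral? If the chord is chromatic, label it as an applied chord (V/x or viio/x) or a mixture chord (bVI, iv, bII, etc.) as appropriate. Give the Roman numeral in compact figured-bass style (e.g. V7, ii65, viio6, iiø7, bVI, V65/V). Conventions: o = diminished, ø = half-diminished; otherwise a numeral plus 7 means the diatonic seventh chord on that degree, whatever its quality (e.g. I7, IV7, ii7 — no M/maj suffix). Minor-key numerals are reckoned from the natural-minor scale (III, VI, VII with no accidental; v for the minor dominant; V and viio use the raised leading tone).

Stacked in thirds the chord is Eb-G-Bb-Db: a dominant seventh chord on Eb.
Eb is not a diatonic chord root with this quality in Eb minor, but it lies a perfect fifth above Ab (iv), so the chord functions as an applied dominant of iv.
With Db in the bass the chord is in third inversion, so the figured bass is 42.

V42/iv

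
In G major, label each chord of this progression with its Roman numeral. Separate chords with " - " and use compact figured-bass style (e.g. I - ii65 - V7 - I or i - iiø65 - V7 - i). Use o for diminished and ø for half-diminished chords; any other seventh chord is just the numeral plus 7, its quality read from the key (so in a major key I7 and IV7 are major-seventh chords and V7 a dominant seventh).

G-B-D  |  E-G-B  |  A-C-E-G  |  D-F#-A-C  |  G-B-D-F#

I - vi - ii7 - V7 - I7

G-B-D: major triad on G = scale degree 1 → I.
E-G-B: root E is the submediant; minor triad there is vi.
A-C-E-G: root A is the supertonic; minor seventh chord there is ii7.
D-F#-A-C: root D is the dominant; dominant seventh chord there is V7.
G-B-D-F# has root G, degree 1 in G major, so I7.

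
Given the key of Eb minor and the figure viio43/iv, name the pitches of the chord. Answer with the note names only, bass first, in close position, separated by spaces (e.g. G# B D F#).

Db Fb G Bb

viio43/iv is a secondary leading-tone chord. The target iv is Ab in Eb minor; the applied chord is rooted a semitone below, on G.
Building a fully diminished seventh chord on G gives G-Bb-Db-Fb.
The figured bass 43 indicates second inversion, placing the fifth (Db) in the bass: Db-Fb-G-Bb.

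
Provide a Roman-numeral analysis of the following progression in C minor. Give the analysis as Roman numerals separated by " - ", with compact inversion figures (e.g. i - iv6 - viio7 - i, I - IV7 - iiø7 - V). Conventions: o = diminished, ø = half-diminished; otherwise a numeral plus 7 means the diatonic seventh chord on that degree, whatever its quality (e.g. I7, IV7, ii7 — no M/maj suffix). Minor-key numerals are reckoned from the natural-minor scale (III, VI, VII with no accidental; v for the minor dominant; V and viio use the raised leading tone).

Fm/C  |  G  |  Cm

iv64 - V - i

Fm/C: minor triad on F = scale degree 4 → iv64.
G has root G, degree 5 in C minor, so V.
Cm has root C, degree 1 in C minor, so i.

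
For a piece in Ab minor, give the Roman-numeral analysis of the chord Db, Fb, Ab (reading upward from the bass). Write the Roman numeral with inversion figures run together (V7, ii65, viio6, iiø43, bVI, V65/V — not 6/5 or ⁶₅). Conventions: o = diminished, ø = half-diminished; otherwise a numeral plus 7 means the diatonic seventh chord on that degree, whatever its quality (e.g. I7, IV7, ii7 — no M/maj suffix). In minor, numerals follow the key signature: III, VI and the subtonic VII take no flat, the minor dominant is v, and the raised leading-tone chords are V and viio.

The pitches Db-Fb-Ab form a minor triad rooted on Db.
In Ab minor, Db is the subdominant; the diatonic minor triad there is iv.

iv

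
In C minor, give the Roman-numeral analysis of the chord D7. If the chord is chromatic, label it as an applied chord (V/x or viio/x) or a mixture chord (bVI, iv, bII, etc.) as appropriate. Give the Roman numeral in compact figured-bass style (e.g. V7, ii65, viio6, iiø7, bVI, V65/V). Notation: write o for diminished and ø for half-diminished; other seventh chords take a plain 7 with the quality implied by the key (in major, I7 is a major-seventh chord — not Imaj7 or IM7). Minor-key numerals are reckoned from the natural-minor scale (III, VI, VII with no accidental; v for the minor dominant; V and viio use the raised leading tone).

The pitches D-F#-A-C form a dominant seventh chord rooted on D.
D is not a diatonic chord root with this quality in C minor, but it lies a perfect fifth above G (V), so the chord functions as an applied dominant of V.

V7/V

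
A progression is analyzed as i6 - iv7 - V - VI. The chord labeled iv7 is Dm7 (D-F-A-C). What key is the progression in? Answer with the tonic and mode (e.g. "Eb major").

The anchor chord is a minor seventh chord on D, labeled iv7.
Counting down 3 scale steps from D places the tonic on A; a minor seventh chord on degree 4 is diatonic only in minor.

A minor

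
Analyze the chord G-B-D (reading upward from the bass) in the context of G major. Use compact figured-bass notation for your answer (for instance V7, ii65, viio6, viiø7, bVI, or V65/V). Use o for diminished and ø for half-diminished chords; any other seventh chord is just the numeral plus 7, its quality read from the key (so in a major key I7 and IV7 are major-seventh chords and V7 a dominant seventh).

I

Stacked in thirds the chord is G-B-D: a major triad on G.
In G major, G is the tonic; the diatonic major triad there is I.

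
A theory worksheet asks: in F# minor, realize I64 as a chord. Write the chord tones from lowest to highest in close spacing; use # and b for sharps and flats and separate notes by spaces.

C# F# A#

I64 is the major tonic (Picardy third), borrowed from the parallel major. In F# minor that root is F#.
So the chord is F#-A#-C#.
With the 64 figure the chord is in second inversion; from the bass C# upward in close position it reads C#-F#-A#.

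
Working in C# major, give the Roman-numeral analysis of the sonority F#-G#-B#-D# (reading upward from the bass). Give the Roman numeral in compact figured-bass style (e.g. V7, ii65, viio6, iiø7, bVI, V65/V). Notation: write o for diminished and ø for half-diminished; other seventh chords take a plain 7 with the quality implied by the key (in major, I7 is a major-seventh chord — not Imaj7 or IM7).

Stacked in thirds the chord is G#-B#-D#-F#: a dominant seventh chord on G#.
In C# major, G# is the dominant; the diatonic dominant seventh chord there is V7.
With F# in the bass the chord is in third inversion, so the figured bass is 42.

V42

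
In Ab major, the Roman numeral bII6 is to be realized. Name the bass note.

Db

bII in Ab major has root Bbb; the chord is Bbb-Db-Fb.
The figure 6 means first inversion — the third is in the bass.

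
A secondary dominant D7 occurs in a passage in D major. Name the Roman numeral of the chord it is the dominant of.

The chord is a dominant seventh chord on D.
A dominant resolves down a perfect fifth: D → G. In D major, G is scale degree 4, i.e. IV.

IV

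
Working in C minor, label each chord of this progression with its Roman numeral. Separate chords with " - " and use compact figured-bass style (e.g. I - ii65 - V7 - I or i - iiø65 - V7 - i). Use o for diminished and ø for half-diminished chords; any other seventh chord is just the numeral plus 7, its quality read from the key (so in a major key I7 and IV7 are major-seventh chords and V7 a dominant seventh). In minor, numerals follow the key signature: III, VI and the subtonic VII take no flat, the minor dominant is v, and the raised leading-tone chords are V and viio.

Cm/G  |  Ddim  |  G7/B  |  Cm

Cm/G: minor triad on C = scale degree 1 → i64.
Ddim has root D, degree 2 in C minor, so iio.
G7/B: root G is the dominant; dominant seventh chord there is V65.
Cm: root C is the tonic; minor triad there is i.

i64 - iio - V65 - i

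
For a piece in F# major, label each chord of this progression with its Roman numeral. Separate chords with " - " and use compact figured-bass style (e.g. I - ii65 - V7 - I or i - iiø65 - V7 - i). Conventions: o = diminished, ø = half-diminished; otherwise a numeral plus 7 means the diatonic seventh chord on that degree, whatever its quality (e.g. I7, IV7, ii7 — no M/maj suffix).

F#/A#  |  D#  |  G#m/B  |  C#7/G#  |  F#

F#/A#: major triad on F# = scale degree 1 → I6.
D#: chromatic; D# is V of ii, so V/ii.
G#m/B: minor triad on G# = scale degree 2 → ii6.
C#7/G#: root C# is the dominant; dominant seventh chord there is V43.
F# has root F#, degree 1 in F# major, so I.

I6 - V/ii - ii6 - V43 - I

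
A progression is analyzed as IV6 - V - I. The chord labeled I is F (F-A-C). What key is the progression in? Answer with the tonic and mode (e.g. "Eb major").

F major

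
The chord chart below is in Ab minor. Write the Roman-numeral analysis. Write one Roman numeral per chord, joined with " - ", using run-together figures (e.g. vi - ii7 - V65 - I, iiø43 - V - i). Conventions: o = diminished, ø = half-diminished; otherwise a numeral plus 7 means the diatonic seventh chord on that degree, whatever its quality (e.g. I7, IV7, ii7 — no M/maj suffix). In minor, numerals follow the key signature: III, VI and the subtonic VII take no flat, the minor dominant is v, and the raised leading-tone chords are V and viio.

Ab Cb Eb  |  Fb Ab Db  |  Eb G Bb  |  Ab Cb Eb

i - iv6 - V - i

Ab-Cb-Eb: minor triad on Ab = scale degree 1 → i.
Fb-Ab-Db: root Db is the subdominant; minor triad there is iv6.
Eb-G-Bb: root Eb is the dominant; major triad there is V.
Ab-Cb-Eb: minor triad on Ab = scale degree 1 → i.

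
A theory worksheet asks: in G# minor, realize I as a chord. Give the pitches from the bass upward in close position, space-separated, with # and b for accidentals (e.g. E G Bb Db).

I is the major tonic (Picardy third), borrowed from the parallel major. In G# minor that root is G#.
So the chord is G#-B#-D#, a major triad.

G# B# D#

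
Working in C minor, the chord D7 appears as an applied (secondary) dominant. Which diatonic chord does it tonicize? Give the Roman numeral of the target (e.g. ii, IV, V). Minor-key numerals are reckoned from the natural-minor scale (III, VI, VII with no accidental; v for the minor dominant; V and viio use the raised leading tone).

The chord is a dominant seventh chord on D.
A dominant resolves down a perfect fifth: D → G. In C minor, G is scale degree 5, i.e. V.

V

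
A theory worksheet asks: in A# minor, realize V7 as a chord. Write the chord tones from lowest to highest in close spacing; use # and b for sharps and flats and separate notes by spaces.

E# G## B# D#

In A# minor, scale degree 5 is E#. The dominant is major (leading tone raised), so V is a dominant seventh chord.
That chord is spelled E#-G##-B#-D#.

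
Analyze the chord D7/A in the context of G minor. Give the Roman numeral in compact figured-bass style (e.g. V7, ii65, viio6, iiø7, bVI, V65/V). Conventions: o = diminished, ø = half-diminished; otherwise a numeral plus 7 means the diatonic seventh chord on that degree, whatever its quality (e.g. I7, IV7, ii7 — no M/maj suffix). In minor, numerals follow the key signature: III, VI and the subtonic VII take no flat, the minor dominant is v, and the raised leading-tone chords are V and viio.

Stacked in thirds the chord is D-F#-A-C: a dominant seventh chord on D.
In G minor, D is the dominant; the diatonic dominant seventh chord there is V7.
With A in the bass the chord is in second inversion, so the figured bass is 43.

V43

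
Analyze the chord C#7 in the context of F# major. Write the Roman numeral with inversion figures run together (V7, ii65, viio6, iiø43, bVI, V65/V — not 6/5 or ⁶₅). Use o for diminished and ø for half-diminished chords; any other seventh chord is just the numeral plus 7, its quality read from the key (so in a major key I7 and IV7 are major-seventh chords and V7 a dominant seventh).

V7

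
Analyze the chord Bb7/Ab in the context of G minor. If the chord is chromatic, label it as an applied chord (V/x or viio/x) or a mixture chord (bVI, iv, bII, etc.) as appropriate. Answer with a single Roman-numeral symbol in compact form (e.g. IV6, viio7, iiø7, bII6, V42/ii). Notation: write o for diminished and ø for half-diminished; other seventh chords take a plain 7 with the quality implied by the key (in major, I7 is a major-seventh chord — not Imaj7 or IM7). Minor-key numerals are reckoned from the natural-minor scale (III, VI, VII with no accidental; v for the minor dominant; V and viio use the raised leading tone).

V42/VI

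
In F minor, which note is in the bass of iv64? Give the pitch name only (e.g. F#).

iv in F minor has root Bb; the chord is Bb-Db-F.
The figure 64 means second inversion — the fifth is in the bass.

F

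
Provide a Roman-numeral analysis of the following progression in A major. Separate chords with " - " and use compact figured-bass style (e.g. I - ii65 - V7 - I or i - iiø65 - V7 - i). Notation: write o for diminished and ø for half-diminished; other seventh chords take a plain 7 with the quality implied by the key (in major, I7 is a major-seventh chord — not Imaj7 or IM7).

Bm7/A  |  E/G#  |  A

ii42 - V6 - I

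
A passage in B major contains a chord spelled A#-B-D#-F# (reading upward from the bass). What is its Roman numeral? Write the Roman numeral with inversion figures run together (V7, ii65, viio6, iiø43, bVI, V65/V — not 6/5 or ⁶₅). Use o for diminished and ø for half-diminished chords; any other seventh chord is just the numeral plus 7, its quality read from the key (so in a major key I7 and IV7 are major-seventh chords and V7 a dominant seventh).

I42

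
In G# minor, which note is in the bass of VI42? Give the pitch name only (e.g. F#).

VI in G# minor has root E; the chord is E-G#-B-D#.
The figure 42 means third inversion — the seventh is in the bass.

D#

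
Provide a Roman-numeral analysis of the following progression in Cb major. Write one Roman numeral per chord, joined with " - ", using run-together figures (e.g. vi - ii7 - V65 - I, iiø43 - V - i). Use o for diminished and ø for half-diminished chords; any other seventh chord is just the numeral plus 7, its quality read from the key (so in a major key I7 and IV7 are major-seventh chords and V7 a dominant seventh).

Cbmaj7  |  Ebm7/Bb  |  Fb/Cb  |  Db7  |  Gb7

Cbmaj7: root Cb is the tonic; major seventh chord there is I7.
Ebm7/Bb: minor seventh chord on Eb = scale degree 3 → iii43.
Fb/Cb: root Fb is the subdominant; major triad there is IV64.
Db7 is the secondary dominant of V (dominant seventh chord on Db): V7/V.
Gb7 has root Gb, degree 5 in Cb major, so V7.

I7 - iii43 - IV64 - V7/V - V7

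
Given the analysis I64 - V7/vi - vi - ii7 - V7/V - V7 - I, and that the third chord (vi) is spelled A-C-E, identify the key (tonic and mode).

C major

The anchor chord is a minor triad on A, labeled vi.
vi on A implies A is the submediant; that puts the tonic at C, and the lowercase numeral fits major mode.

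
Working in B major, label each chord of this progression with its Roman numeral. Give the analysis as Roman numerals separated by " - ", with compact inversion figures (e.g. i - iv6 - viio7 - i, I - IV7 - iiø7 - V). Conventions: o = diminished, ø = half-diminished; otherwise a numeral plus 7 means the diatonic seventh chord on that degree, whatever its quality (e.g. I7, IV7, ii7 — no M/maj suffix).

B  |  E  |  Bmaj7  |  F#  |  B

I - IV - I7 - V - I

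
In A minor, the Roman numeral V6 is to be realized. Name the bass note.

G#

V in A minor has root E; the chord is E-G#-B.
The figure 6 means first inversion — the third is in the bass.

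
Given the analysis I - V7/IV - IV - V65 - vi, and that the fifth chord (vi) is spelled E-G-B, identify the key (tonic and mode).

The anchor chord is a minor triad on E, labeled vi.
If E is scale degree 6 and the mode makes that degree carry a minor triad, the tonic is G and the mode is major.

G major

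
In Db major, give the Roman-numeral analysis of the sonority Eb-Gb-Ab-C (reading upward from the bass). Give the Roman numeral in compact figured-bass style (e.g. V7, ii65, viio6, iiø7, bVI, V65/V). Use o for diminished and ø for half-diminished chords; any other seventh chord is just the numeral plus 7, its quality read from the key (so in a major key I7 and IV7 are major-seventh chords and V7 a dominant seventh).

V43

Stacked in thirds the chord is Ab-C-Eb-Gb: a dominant seventh chord on Ab.
Ab is scale degree 5 in Db major, and a dominant seventh chord on that degree is written V7.
With Eb in the bass the chord is in second inversion, so the figured bass is 43.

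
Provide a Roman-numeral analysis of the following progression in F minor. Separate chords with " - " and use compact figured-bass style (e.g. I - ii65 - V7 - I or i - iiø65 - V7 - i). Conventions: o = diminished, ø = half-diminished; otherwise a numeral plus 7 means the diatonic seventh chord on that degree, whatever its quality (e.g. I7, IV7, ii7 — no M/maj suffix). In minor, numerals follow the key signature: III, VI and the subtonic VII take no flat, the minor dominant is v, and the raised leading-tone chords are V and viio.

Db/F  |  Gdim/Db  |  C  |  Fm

VI6 - iio64 - V - i

Db/F: root Db is the submediant; major triad there is VI6.
Gdim/Db: root G is the supertonic; diminished triad there is iio64.
C: major triad on C = scale degree 5 → V.
Fm: root F is the tonic; minor triad there is i.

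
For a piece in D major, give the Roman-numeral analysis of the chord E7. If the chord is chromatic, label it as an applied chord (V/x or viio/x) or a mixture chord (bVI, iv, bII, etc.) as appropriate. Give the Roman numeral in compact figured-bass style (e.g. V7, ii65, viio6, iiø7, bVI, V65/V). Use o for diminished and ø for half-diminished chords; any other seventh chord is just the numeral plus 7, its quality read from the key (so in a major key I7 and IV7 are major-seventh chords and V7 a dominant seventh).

The pitches E-G#-B-D form a dominant seventh chord rooted on E.
E is not a diatonic chord root with this quality in D major, but it lies a perfect fifth above A (V), so the chord functions as an applied dominant of V.

V7/V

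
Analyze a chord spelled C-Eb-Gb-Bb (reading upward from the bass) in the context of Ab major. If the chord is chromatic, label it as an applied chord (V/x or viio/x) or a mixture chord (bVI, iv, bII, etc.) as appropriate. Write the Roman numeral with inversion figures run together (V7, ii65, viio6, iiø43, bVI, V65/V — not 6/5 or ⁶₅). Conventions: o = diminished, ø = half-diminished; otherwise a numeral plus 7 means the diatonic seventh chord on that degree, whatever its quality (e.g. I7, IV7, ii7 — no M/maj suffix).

viiø7/IV

The pitches C-Eb-Gb-Bb form a half-diminished seventh chord rooted on C.
C sits a half step below Db (IV in Ab major); a diminished chord there is the applied leading-tone chord of IV.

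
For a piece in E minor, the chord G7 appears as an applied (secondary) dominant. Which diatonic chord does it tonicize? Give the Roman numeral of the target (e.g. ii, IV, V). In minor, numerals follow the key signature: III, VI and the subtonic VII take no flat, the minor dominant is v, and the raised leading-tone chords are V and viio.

The chord is a dominant seventh chord on G.
A dominant resolves down a perfect fifth: G → C. In E minor, C is scale degree 6, i.e. VI.

VI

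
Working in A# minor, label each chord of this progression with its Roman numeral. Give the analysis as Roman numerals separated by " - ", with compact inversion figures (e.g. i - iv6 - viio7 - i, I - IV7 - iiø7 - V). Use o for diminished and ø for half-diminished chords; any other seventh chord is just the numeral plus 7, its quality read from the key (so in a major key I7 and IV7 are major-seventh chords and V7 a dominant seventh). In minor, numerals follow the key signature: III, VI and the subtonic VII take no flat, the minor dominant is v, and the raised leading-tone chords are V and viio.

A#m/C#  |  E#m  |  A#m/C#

i6 - v - i6

A#m/C#: root A# is the tonic; minor triad there is i6.
E#m has root E#, degree 5 in A# minor, so v.
A#m/C#: minor triad on A# = scale degree 1 → i6.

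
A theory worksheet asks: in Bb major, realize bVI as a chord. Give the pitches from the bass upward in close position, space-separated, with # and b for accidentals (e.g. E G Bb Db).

Scale degree 6 in Bb major is G; lowering it a half step gives Gb. bVI is a major triad on the lowered sixth degree, borrowed from the parallel minor.
So the chord is Gb-Bb-Db.

Gb Bb Db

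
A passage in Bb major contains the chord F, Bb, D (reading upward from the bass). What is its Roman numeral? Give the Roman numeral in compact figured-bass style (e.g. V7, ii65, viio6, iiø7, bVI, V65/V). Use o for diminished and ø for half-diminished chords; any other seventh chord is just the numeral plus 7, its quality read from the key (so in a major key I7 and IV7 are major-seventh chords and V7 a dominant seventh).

I64

The pitches Bb-D-F form a major triad rooted on Bb.
In Bb major, Bb is the tonic; the diatonic major triad there is I.
With F in the bass the chord is in second inversion, so the figured bass is 64.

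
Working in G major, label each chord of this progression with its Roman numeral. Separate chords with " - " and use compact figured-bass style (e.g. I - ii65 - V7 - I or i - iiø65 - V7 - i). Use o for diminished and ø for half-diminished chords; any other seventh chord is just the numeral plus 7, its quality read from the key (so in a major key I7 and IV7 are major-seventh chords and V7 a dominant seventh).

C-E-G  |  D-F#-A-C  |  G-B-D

IV - V7 - I

C-E-G: root C is the subdominant; major triad there is IV.
D-F#-A-C has root D, degree 5 in G major, so V7.
G-B-D has root G, degree 1 in G major, so I.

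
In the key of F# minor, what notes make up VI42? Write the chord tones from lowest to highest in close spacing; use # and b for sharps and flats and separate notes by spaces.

In F# minor, scale degree 6 is D, and the diatonic chord built there is a major seventh chord.
Stacking thirds from D gives D-F#-A-C#.
With the 42 figure the chord is in third inversion; from the bass C# upward in close position it reads C#-D-F#-A.

C# D F# A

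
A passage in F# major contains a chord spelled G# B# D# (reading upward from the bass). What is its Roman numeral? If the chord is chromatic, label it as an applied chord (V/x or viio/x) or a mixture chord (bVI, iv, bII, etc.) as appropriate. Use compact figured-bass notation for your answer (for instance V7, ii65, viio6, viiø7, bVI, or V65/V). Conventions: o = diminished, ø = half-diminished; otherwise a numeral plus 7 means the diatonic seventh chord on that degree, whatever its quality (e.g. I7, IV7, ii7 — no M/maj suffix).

V/V

Stacked in thirds the chord is G#-B#-D#: a major triad on G#.
G# is not a diatonic chord root with this quality in F# major, but it lies a perfect fifth above C# (V), so the chord functions as an applied dominant of V.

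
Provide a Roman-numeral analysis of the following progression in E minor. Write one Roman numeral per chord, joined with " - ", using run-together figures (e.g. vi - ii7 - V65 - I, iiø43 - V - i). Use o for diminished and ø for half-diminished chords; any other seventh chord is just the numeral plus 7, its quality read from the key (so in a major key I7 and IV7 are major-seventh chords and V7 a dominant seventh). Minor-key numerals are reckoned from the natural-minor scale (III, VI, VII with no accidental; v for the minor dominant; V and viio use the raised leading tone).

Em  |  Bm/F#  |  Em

i - v64 - i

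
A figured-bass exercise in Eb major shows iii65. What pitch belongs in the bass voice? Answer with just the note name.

Bb

iii in Eb major has root G; the chord is G-Bb-D-F.
The figure 65 means first inversion — the third is in the bass.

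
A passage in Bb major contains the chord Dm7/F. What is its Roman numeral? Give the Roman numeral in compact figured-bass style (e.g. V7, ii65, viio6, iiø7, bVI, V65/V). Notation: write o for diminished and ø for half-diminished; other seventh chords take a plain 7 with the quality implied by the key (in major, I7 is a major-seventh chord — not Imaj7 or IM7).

Stacked in thirds the chord is D-F-A-C: a minor seventh chord on D.
In Bb major, D is the mediant; the diatonic minor seventh chord there is iii7.
With F in the bass the chord is in first inversion, so the figured bass is 65.

iii65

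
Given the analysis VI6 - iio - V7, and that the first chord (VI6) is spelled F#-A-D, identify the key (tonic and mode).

The chord D/F# is a major triad rooted on D; its label is VI6.
Counting down 5 scale steps from D places the tonic on F#; a major triad on degree 6 is diatonic only in minor.

F# minor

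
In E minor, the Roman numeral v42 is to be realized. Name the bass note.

v in E minor has root B; the chord is B-D-F#-A.
The figure 42 means third inversion — the seventh is in the bass.

A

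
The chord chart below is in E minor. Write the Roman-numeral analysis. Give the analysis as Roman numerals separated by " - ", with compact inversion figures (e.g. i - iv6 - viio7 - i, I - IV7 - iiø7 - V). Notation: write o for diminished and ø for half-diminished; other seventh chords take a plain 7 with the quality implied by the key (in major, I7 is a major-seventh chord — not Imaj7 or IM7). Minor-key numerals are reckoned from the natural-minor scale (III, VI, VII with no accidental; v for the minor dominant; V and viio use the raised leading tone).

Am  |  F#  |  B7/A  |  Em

Am: root A is the subdominant; minor triad there is iv.
F# is the secondary dominant of V (major triad on F#): V/V.
B7/A has root B, degree 5 in E minor, so V42.
Em: root E is the tonic; minor triad there is i.

iv - V/V - V42 - i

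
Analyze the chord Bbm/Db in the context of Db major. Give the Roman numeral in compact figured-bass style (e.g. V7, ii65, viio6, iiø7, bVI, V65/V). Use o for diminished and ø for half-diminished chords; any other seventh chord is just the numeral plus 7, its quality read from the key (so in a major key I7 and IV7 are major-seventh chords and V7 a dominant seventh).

The pitches Bb-Db-F form a minor triad rooted on Bb.
Bb is scale degree 6 in Db major, and a minor triad on that degree is written vi.
With Db in the bass the chord is in first inversion, so the figured bass is 6.

vi6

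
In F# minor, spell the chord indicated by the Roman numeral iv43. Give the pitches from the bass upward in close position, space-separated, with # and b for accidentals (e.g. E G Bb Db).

The numeral's case and figure indicate a minor seventh chord. In F# minor its root, the subdominant, is B.
Stacking thirds from B gives B-D-F#-A.
The figured bass 43 indicates second inversion, placing the fifth (F#) in the bass: F#-A-B-D.

F# A B D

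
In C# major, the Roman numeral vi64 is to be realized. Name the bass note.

vi in C# major has root A#; the chord is A#-C#-E#.
The figure 64 means second inversion — the fifth is in the bass.

E#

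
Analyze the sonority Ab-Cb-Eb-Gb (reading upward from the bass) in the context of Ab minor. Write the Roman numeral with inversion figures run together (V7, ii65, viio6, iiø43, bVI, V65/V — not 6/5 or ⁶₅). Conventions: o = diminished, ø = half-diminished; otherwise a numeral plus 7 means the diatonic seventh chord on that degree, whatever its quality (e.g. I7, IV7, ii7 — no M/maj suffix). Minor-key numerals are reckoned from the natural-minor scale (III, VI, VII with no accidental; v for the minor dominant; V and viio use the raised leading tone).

Stacked in thirds the chord is Ab-Cb-Eb-Gb: a minor seventh chord on Ab.
Ab is scale degree 1 in Ab minor, and a minor seventh chord on that degree is written i7.

i7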